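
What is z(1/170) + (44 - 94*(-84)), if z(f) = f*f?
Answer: 229466001/28900 ≈ 7940.0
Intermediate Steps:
z(f) = f**2
z(1/170) + (44 - 94*(-84)) = (1/170)**2 + (44 - 94*(-84)) = (1/170)**2 + (44 + 7896) = 1/28900 + 7940 = 229466001/28900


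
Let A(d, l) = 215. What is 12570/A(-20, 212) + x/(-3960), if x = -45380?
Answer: 595339/8514 ≈ 69.925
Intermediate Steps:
12570/A(-20, 212) + x/(-3960) = 12570/215 - 45380/(-3960) = 12570*(1/215) - 45380*(-1/3960) = 2514/43 + 2269/198 = 595339/8514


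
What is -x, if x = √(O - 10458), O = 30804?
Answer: -√20346 ≈ -142.64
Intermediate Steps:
x = √20346 (x = √(30804 - 10458) = √20346 ≈ 142.64)
-x = -√20346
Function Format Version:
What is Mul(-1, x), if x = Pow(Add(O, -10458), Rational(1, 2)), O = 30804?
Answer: Mul(-1, Pow(20346, Rational(1, 2))) ≈ -142.64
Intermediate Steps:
x = Pow(20346, Rational(1, 2)) (x = Pow(Add(30804, -10458), Rational(1, 2)) = Pow(20346, Rational(1, 2)) ≈ 142.64)
Mul(-1, x) = Mul(-1, Pow(20346, Rational(1, 2)))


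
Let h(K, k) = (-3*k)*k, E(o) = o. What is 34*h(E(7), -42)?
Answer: -179928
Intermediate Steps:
h(K, k) = -3*k**2
34*h(E(7), -42) = 34*(-3*(-42)**2) = 34*(-3*1764) = 34*(-5292) = -179928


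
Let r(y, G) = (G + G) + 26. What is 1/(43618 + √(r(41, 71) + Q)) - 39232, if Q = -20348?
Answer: (-78464*√5045 + 1711221375*I)/(2*(√5045 - 21809*I)) ≈ -39232.0 - 5.9605e-8*I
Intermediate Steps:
r(y, G) = 26 + 2*G (r(y, G) = 2*G + 26 = 26 + 2*G)
1/(43618 + √(r(41, 71) + Q)) - 39232 = 1/(43618 + √((26 + 2*71) - 20348)) - 39232 = 1/(43618 + √((26 + 142) - 20348)) - 39232 = 1/(43618 + √(168 - 20348)) - 39232 = 1/(43618 + √(-20180)) - 39232 = 1/(43618 + 2*I*√5045) - 39232 = -39232 + 1/(43618 + 2*I*√5045)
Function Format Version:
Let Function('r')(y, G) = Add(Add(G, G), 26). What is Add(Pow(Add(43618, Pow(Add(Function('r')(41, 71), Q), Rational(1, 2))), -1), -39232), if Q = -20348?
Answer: Mul(Rational(1, 2), Pow(Add(Pow(5045, Rational(1, 2)), Mul(-21809, I)), -1), Add(Mul(-78464, Pow(5045, Rational(1, 2))), Mul(1711221375, I))) ≈ Add(-39232., Mul(-5.9605e-8, I))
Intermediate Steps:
Function('r')(y, G) = Add(26, Mul(2, G)) (Function('r')(y, G) = Add(Mul(2, G), 26) = Add(26, Mul(2, G)))
Add(Pow(Add(43618, Pow(Add(Function('r')(41, 71), Q), Rational(1, 2))), -1), -39232) = Add(Pow(Add(43618, Pow(Add(Add(26, Mul(2, 71)), -20348), Rational(1, 2))), -1), -39232) = Add(Pow(Add(43618, Pow(Add(Add(26, 142), -20348), Rational(1, 2))), -1), -39232) = Add(Pow(Add(43618, Pow(Add(168, -20348), Rational(1, 2))), -1), -39232) = Add(Pow(Add(43618, Pow(-20180, Rational(1, 2))), -1), -39232) = Add(Pow(Add(43618, Mul(2, I, Pow(5045, Rational(1, 2)))), -1), -39232) = Add(-39232, Pow(Add(43618, Mul(2, I, Pow(5045, Rational(1, 2)))), -1))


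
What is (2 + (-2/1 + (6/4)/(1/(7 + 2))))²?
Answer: 729/4 ≈ 182.25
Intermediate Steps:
(2 + (-2/1 + (6/4)/(1/(7 + 2))))² = (2 + (-2*1 + (6*(¼))/(1/9)))² = (2 + (-2 + 3/(2*(⅑))))² = (2 + (-2 + (3/2)*9))² = (2 + (-2 + 27/2))² = (2 + 23/2)² = (27/2)² = 729/4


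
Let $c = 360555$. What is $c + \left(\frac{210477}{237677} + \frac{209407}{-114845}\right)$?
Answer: $\frac{578922888986153}{1605647945} \approx 3.6055 \cdot 10^{5}$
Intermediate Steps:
$c + \left(\frac{210477}{237677} + \frac{209407}{-114845}\right) = 360555 + \left(\frac{210477}{237677} + \frac{209407}{-114845}\right) = 360555 + \left(210477 \cdot \frac{1}{237677} + 209407 \left(- \frac{1}{114845}\right)\right) = 360555 + \left(\frac{12381}{13981} - \frac{209407}{114845}\right) = 360555 - \frac{1505823322}{1605647945} = \frac{578922888986153}{1605647945}$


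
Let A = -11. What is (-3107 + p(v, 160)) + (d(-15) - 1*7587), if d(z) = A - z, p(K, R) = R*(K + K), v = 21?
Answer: -3970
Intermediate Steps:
p(K, R) = 2*K*R (p(K, R) = R*(2*K) = 2*K*R)
d(z) = -11 - z
(-3107 + p(v, 160)) + (d(-15) - 1*7587) = (-3107 + 2*21*160) + ((-11 - 1*(-15)) - 1*7587) = (-3107 + 6720) + ((-11 + 15) - 7587) = 3613 + (4 - 7587) = 3613 - 7583 = -3970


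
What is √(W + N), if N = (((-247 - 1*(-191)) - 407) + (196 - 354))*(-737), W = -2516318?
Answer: I*√2058641 ≈ 1434.8*I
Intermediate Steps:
N = 457677 (N = (((-247 + 191) - 407) - 158)*(-737) = ((-56 - 407) - 158)*(-737) = (-463 - 158)*(-737) = -621*(-737) = 457677)
√(W + N) = √(-2516318 + 457677) = √(-2058641) = I*√2058641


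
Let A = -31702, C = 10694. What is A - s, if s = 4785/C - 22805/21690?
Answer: -367661473885/11597643 ≈ -31701.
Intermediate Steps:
s = -7004501/11597643 (s = 4785/10694 - 22805/21690 = 4785*(1/10694) - 22805*1/21690 = 4785/10694 - 4561/4338 = -7004501/11597643 ≈ -0.60396)
A - s = -31702 - 1*(-7004501/11597643) = -31702 + 7004501/11597643 = -367661473885/11597643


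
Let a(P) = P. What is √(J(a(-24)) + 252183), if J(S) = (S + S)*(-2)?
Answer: 3*√28031 ≈ 502.27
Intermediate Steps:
J(S) = -4*S (J(S) = (2*S)*(-2) = -4*S)
√(J(a(-24)) + 252183) = √(-4*(-24) + 252183) = √(96 + 252183) = √252279 = 3*√28031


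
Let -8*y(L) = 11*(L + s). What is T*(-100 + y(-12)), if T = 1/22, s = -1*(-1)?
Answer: -679/176 ≈ -3.8580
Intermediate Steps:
s = 1
T = 1/22 ≈ 0.045455
y(L) = -11/8 - 11*L/8 (y(L) = -11*(L + 1)/8 = -11*(1 + L)/8 = -(11 + 11*L)/8 = -11/8 - 11*L/8)
T*(-100 + y(-12)) = (-100 + (-11/8 - 11/8*(-12)))/22 = (-100 + (-11/8 + 33/2))/22 = (-100 + 121/8)/22 = (1/22)*(-679/8) = -679/176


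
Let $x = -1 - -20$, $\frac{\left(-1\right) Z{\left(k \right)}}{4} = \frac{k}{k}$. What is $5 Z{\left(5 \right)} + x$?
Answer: $-1$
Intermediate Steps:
$Z{\left(k \right)} = -4$ ($Z{\left(k \right)} = - 4 \frac{k}{k} = \left(-4\right) 1 = -4$)
$x = 19$ ($x = -1 + 20 = 19$)
$5 Z{\left(5 \right)} + x = 5 \left(-4\right) + 19 = -20 + 19 = -1$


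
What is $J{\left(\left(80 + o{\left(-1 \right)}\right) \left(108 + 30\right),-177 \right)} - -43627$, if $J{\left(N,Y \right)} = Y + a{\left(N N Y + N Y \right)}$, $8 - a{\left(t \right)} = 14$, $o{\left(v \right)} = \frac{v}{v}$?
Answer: $43444$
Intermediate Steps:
$o{\left(v \right)} = 1$
$a{\left(t \right)} = -6$ ($a{\left(t \right)} = 8 - 14 = -6$)
$J{\left(N,Y \right)} = -6 + Y$ ($J{\left(N,Y \right)} = Y - 6 = -6 + Y$)
$J{\left(\left(80 + o{\left(-1 \right)}\right) \left(108 + 30\right),-177 \right)} - -43627 = \left(-6 - 177\right) - -43627 = -183 + 43627 = 43444$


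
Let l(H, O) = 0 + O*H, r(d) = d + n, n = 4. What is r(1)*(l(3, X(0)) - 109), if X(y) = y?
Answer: -545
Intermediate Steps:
r(d) = 4 + d (r(d) = d + 4 = 4 + d)
l(H, O) = H*O (l(H, O) = 0 + H*O = H*O)
r(1)*(l(3, X(0)) - 109) = (4 + 1)*(3*0 - 109) = 5*(0 - 109) = 5*(-109) = -545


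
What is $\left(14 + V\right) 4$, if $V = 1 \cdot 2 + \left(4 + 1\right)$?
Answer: $84$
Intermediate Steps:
$V = 7$ ($V = 2 + 5 = 7$)
$\left(14 + V\right) 4 = \left(14 + 7\right) 4 = 21 \cdot 4 = 84$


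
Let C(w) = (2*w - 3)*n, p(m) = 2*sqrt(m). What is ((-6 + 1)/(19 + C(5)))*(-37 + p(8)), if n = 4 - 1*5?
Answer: 185/12 - 5*sqrt(2)/3 ≈ 13.060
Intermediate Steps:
n = -1 (n = 4 - 5 = -1)
C(w) = 3 - 2*w (C(w) = (2*w - 3)*(-1) = (-3 + 2*w)*(-1) = 3 - 2*w)
((-6 + 1)/(19 + C(5)))*(-37 + p(8)) = ((-6 + 1)/(19 + (3 - 2*5)))*(-37 + 2*sqrt(8)) = (-5/(19 + (3 - 10)))*(-37 + 2*(2*sqrt(2))) = (-5/(19 - 7))*(-37 + 4*sqrt(2)) = (-5/12)*(-37 + 4*sqrt(2)) = (-5*1/12)*(-37 + 4*sqrt(2)) = -5*(-37 + 4*sqrt(2))/12 = 185/12 - 5*sqrt(2)/3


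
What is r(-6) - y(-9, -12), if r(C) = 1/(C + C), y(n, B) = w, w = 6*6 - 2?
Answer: -409/12 ≈ -34.083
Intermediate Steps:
w = 34 (w = 36 - 2 = 34)
y(n, B) = 34
r(C) = 1/(2*C)
r(-6) - y(-9, -12) = (½)/(-6) - 1*34 = (½)*(-⅙) - 34 = -1/12 - 34 = -409/12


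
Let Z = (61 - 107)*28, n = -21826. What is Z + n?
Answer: -23114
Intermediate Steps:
Z = -1288 (Z = -46*28 = -1288)
Z + n = -1288 - 21826 = -23114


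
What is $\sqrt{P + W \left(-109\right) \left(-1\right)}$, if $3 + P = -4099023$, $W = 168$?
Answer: $i \sqrt{4080714} \approx 2020.1 i$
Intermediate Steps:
$P = -4099026$ ($P = -3 - 4099023 = -4099026$)
$\sqrt{P + W \left(-109\right) \left(-1\right)} = \sqrt{-4099026 + 168 \left(-109\right) \left(-1\right)} = \sqrt{-4099026 - -18312} = \sqrt{-4099026 + 18312} = \sqrt{-4080714} = i \sqrt{4080714}$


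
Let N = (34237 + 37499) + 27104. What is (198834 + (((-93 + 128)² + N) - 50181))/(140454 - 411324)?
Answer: -41453/45145 ≈ -0.91822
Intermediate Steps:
N = 98840 (N = 71736 + 27104 = 98840)
(198834 + (((-93 + 128)² + N) - 50181))/(140454 - 411324) = (198834 + (((-93 + 128)² + 98840) - 50181))/(140454 - 411324) = (198834 + ((35² + 98840) - 50181))/(-270870) = (198834 + ((1225 + 98840) - 50181))*(-1/270870) = (198834 + (100065 - 50181))*(-1/270870) = (198834 + 49884)*(-1/270870) = 248718*(-1/270870) = -41453/45145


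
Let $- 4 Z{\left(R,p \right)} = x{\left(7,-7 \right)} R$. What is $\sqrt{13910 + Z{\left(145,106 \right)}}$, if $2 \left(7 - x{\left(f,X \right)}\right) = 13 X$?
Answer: $\frac{\sqrt{192110}}{4} \approx 109.58$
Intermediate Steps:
$x{\left(f,X \right)} = 7 - \frac{13 X}{2}$
$Z{\left(R,p \right)} = - \frac{105 R}{8}$ ($Z{\left(R,p \right)} = - \frac{\left(7 - - \frac{91}{2}\right) R}{4} = - \frac{\left(7 + \frac{91}{2}\right) R}{4} = - \frac{\frac{105}{2} R}{4} = - \frac{105 R}{8}$)
$\sqrt{13910 + Z{\left(145,106 \right)}} = \sqrt{13910 - \frac{15225}{8}} = \sqrt{\frac{96055}{8}} = \frac{\sqrt{192110}}{4}$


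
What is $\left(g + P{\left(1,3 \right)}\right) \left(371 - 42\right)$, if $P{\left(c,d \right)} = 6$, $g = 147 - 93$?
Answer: $19740$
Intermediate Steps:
$g = 54$
$\left(g + P{\left(1,3 \right)}\right) \left(371 - 42\right) = \left(54 + 6\right) \left(371 - 42\right) = 60 \cdot 329 = 19740$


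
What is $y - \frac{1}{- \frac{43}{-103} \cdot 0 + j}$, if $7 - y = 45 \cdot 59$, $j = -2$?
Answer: $- \frac{5295}{2} \approx -2647.5$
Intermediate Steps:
$y = -2648$ ($y = 7 - 45 \cdot 59 = 7 - 2655 = -2648$)
$y - \frac{1}{- \frac{43}{-103} \cdot 0 + j} = -2648 - \frac{1}{- \frac{43}{-103} \cdot 0 - 2} = -2648 - \frac{1}{\left(-43\right) \left(- \frac{1}{103}\right) 0 - 2} = -2648 - \frac{1}{\frac{43}{103} \cdot 0 - 2} = -2648 - \frac{1}{0 - 2} = -2648 - \frac{1}{-2} = -2648 - - \frac{1}{2} = -2648 + \frac{1}{2} = - \frac{5295}{2}$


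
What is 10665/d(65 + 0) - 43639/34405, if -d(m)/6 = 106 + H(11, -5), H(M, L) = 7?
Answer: -132172189/7775530 ≈ -16.998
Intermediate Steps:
d(m) = -678 (d(m) = -6*(106 + 7) = -6*113 = -678)
10665/d(65 + 0) - 43639/34405 = 10665/(-678) - 43639/34405 = 10665*(-1/678) - 43639*1/34405 = -3555/226 - 43639/34405 = -132172189/7775530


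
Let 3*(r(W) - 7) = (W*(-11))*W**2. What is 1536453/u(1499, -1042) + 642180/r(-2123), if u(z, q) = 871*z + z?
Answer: 80860926743508447/68790868074100712 ≈ 1.1755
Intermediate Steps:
r(W) = 7 - 11*W**3/3 (r(W) = 7 + ((W*(-11))*W**2)/3 = 7 + ((-11*W)*W**2)/3 = 7 + (-11*W**3)/3 = 7 - 11*W**3/3)
u(z, q) = 872*z
1536453/u(1499, -1042) + 642180/r(-2123) = 1536453/((872*1499)) + 642180/(7 - 11/3*(-2123)**3) = 1536453/1307128 + 642180/(7 - 11/3*(-9568634867)) = 1536453*(1/1307128) + 642180/(7 + 105254983537/3) = 1536453/1307128 + 642180/(105254983558/3) = 1536453/1307128 + 642180*(3/105254983558) = 1536453/1307128 + 963270/52627491779 = 80860926743508447/68790868074100712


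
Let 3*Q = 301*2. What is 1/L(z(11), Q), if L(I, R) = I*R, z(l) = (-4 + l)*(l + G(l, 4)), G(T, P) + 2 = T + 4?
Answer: 1/33712 ≈ 2.9663e-5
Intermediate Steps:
Q = 602/3 (Q = (301*2)/3 = (1/3)*602 = 602/3 ≈ 200.67)
G(T, P) = 2 + T (G(T, P) = -2 + (T + 4) = -2 + (4 + T) = 2 + T)
z(l) = (-4 + l)*(2 + 2*l) (z(l) = (-4 + l)*(l + (2 + l)) = (-4 + l)*(2 + 2*l))
1/L(z(11), Q) = 1/((-8 - 6*11 + 2*11**2)*(602/3)) = 1/((-8 - 66 + 2*121)*(602/3)) = 1/((-8 - 66 + 242)*(602/3)) = 1/(168*(602/3)) = 1/33712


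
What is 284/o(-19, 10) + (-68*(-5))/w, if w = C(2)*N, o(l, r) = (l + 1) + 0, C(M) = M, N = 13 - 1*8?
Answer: 164/9 ≈ 18.222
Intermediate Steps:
N = 5 (N = 13 - 8 = 5)
o(l, r) = 1 + l (o(l, r) = (1 + l) + 0 = 1 + l)
w = 10 (w = 2*5 = 10)
284/o(-19, 10) + (-68*(-5))/w = 284/(1 - 19) - 68*(-5)/10 = 284/(-18) + 340*(1/10) = 284*(-1/18) + 34 = -142/9 + 34 = 164/9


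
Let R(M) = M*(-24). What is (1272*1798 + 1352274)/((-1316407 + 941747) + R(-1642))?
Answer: -1819665/167626 ≈ -10.855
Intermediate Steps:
R(M) = -24*M
(1272*1798 + 1352274)/((-1316407 + 941747) + R(-1642)) = (1272*1798 + 1352274)/((-1316407 + 941747) - 24*(-1642)) = (2287056 + 1352274)/(-374660 + 39408) = 3639330/(-335252) = 3639330*(-1/335252) = -1819665/167626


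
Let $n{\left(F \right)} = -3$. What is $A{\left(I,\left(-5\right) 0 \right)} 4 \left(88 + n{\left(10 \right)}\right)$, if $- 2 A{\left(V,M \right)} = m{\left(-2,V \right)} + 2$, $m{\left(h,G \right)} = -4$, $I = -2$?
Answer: $340$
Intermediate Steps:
$A{\left(V,M \right)} = 1$ ($A{\left(V,M \right)} = - \frac{-4 + 2}{2} = \left(- \frac{1}{2}\right) \left(-2\right) = 1$)
$A{\left(I,\left(-5\right) 0 \right)} 4 \left(88 + n{\left(10 \right)}\right) = 1 \cdot 4 \left(88 - 3\right) = 4 \cdot 85 = 340$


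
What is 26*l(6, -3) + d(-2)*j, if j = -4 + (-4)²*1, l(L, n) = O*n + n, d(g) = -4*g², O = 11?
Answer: -1128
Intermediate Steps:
l(L, n) = 12*n (l(L, n) = 11*n + n = 12*n)
j = 12 (j = -4 + 16*1 = -4 + 16 = 12)
26*l(6, -3) + d(-2)*j = 26*(12*(-3)) - 4*(-2)²*12 = 26*(-36) - 4*4*12 = -936 - 16*12 = -936 - 192 = -1128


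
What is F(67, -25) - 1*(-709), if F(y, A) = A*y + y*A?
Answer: -2641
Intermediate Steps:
F(y, A) = 2*A*y (F(y, A) = A*y + A*y = 2*A*y)
F(67, -25) - 1*(-709) = 2*(-25)*67 - 1*(-709) = -3350 + 709 = -2641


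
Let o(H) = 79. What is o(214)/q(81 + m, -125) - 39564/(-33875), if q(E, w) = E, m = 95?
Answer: 9639389/5962000 ≈ 1.6168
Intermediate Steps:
o(214)/q(81 + m, -125) - 39564/(-33875) = 79/(81 + 95) - 39564/(-33875) = 79/176 - 39564*(-1/33875) = 79*(1/176) + 39564/33875 = 79/176 + 39564/33875 = 9639389/5962000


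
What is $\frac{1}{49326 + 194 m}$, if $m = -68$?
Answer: $\frac{1}{36134} \approx 2.7675 \cdot 10^{-5}$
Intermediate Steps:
$\frac{1}{49326 + 194 m} = \frac{1}{49326 + 194 \left(-68\right)} = \frac{1}{49326 - 13192} = \frac{1}{36134}$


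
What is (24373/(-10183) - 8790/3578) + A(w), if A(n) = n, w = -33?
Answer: -689531353/18217387 ≈ -37.850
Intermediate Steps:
(24373/(-10183) - 8790/3578) + A(w) = (24373/(-10183) - 8790/3578) - 33 = (24373*(-1/10183) - 8790*1/3578) - 33 = (-24373/10183 - 4395/1789) - 33 = -88357582/18217387 - 33 = -689531353/18217387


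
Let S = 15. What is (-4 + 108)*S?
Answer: 1560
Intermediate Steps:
(-4 + 108)*S = (-4 + 108)*15 = 104*15 = 1560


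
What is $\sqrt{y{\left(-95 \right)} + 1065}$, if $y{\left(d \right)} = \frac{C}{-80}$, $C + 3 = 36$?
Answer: $\frac{3 \sqrt{47315}}{20} \approx 32.628$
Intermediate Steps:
$C = 33$ ($C = -3 + 36 = 33$)
$y{\left(d \right)} = - \frac{33}{80}$ ($y{\left(d \right)} = \frac{33}{-80} = 33 \left(- \frac{1}{80}\right) = - \frac{33}{80}$)
$\sqrt{y{\left(-95 \right)} + 1065} = \sqrt{- \frac{33}{80} + 1065} = \sqrt{\frac{85167}{80}} = \frac{3 \sqrt{47315}}{20}$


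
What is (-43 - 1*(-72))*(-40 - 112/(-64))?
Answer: -4437/4 ≈ -1109.3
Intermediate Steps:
(-43 - 1*(-72))*(-40 - 112/(-64)) = (-43 + 72)*(-40 - 112*(-1/64)) = 29*(-40 + 7/4) = 29*(-153/4) = -4437/4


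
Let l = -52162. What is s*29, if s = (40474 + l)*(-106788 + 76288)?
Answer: 10338036000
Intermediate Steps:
s = 356484000 (s = (40474 - 52162)*(-106788 + 76288) = -11688*(-30500) = 356484000)
s*29 = 356484000*29 = 10338036000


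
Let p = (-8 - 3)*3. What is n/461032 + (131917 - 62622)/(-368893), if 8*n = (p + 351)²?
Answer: -54568440947/340142955152 ≈ -0.16043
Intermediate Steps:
p = -33 (p = -11*3 = -33)
n = 25281/2 (n = (-33 + 351)²/8 = (⅛)*318² = (⅛)*101124 = 25281/2 ≈ 12641.)
n/461032 + (131917 - 62622)/(-368893) = (25281/2)/461032 + (131917 - 62622)/(-368893) = (25281/2)*(1/461032) + 69295*(-1/368893) = 25281/922064 - 69295/368893 = -54568440947/340142955152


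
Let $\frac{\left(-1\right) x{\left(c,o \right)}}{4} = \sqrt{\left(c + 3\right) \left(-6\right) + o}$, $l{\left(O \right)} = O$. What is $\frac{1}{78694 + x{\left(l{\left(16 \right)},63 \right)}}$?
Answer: $\frac{39347}{3096373226} + \frac{i \sqrt{51}}{1548186613} \approx 1.2707 \cdot 10^{-5} + 4.6128 \cdot 10^{-9} i$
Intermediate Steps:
$x{\left(c,o \right)} = - 4 \sqrt{-18 + o - 6 c}$ ($x{\left(c,o \right)} = - 4 \sqrt{\left(c + 3\right) \left(-6\right) + o} = - 4 \sqrt{\left(3 + c\right) \left(-6\right) + o} = - 4 \sqrt{\left(-18 - 6 c\right) + o} = - 4 \sqrt{-18 + o - 6 c}$)
$\frac{1}{78694 + x{\left(l{\left(16 \right)},63 \right)}} = \frac{1}{78694 - 4 \sqrt{-18 + 63 - 96}} = \frac{1}{78694 - 4 \sqrt{-51}} = \frac{1}{78694 - 4 i \sqrt{51}}$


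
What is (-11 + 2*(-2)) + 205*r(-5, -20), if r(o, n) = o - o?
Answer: -15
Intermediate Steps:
r(o, n) = 0
(-11 + 2*(-2)) + 205*r(-5, -20) = (-11 + 2*(-2)) + 205*0 = (-11 - 4) + 0 = -15 + 0 = -15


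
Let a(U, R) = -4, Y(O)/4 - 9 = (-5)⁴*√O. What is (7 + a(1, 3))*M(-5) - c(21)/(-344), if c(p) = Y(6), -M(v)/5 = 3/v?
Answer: 783/86 + 625*√6/86 ≈ 26.906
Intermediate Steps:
Y(O) = 36 + 2500*√O (Y(O) = 36 + 4*((-5)⁴*√O) = 36 + 4*(625*√O) = 36 + 2500*√O)
M(v) = -15/v
c(p) = 36 + 2500*√6
(7 + a(1, 3))*M(-5) - c(21)/(-344) = (7 - 4)*(-15/(-5)) - (36 + 2500*√6)/(-344) = 3*(-15*(-⅕)) - (36 + 2500*√6)*(-1)/344 = 3*3 - (-9/86 - 625*√6/86) = 9 + (9/86 + 625*√6/86) = 783/86 + 625*√6/86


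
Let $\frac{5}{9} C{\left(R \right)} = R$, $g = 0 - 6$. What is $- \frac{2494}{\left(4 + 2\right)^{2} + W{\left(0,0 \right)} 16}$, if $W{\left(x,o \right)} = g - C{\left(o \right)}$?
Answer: $\frac{1247}{30} \approx 41.567$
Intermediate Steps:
$g = -6$ ($g = 0 - 6 = -6$)
$C{\left(R \right)} = \frac{9 R}{5}$
$W{\left(x,o \right)} = -6 - \frac{9 o}{5}$
$- \frac{2494}{\left(4 + 2\right)^{2} + W{\left(0,0 \right)} 16} = - \frac{2494}{\left(4 + 2\right)^{2} + \left(-6 - 0\right) 16} = - \frac{2494}{6^{2} + \left(-6 + 0\right) 16} = - \frac{2494}{36 - 96} = - \frac{2494}{-60} = \left(-2494\right) \left(- \frac{1}{60}\right) = \frac{1247}{30}$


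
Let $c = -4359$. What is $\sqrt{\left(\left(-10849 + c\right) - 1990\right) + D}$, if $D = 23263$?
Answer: $\sqrt{6065} \approx 77.878$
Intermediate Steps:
$\sqrt{\left(\left(-10849 + c\right) - 1990\right) + D} = \sqrt{\left(\left(-10849 - 4359\right) - 1990\right) + 23263} = \sqrt{\left(-15208 - 1990\right) + 23263} = \sqrt{-17198 + 23263} = \sqrt{6065}$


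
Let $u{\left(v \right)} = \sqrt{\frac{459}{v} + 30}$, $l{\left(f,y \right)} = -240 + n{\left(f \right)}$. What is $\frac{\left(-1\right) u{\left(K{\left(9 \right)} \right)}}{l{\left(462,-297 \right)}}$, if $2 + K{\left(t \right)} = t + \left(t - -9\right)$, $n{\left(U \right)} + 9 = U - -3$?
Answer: $- \frac{\sqrt{1209}}{1080} \approx -0.032195$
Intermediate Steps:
$n{\left(U \right)} = -6 + U$ ($n{\left(U \right)} = -9 + \left(U - -3\right) = -9 + \left(U + 3\right) = -9 + \left(3 + U\right) = -6 + U$)
$K{\left(t \right)} = 7 + 2 t$ ($K{\left(t \right)} = -2 + \left(t + \left(t - -9\right)\right) = -2 + \left(t + \left(t + 9\right)\right) = -2 + \left(t + \left(9 + t\right)\right) = -2 + \left(9 + 2 t\right) = 7 + 2 t$)
$l{\left(f,y \right)} = -246 + f$ ($l{\left(f,y \right)} = -240 + \left(-6 + f\right) = -246 + f$)
$u{\left(v \right)} = \sqrt{30 + \frac{459}{v}}$
$\frac{\left(-1\right) u{\left(K{\left(9 \right)} \right)}}{l{\left(462,-297 \right)}} = \frac{\left(-1\right) \sqrt{30 + \frac{459}{7 + 2 \cdot 9}}}{-246 + 462} = \frac{\left(-1\right) \sqrt{30 + \frac{459}{7 + 18}}}{216} = - \sqrt{30 + \frac{459}{25}} \cdot \frac{1}{216} = - \sqrt{\frac{1209}{25}} \cdot \frac{1}{216} = - \frac{\sqrt{1209}}{5} \cdot \frac{1}{216} = - \frac{\sqrt{1209}}{1080}$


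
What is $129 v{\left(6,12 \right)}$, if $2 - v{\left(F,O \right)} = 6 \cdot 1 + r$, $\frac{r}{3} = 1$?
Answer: $-903$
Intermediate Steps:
$r = 3$ ($r = 3 \cdot 1 = 3$)
$v{\left(F,O \right)} = -7$ ($v{\left(F,O \right)} = 2 - \left(6 \cdot 1 + 3\right) = 2 - \left(6 + 3\right) = 2 - 9 = -7$)
$129 v{\left(6,12 \right)} = 129 \left(-7\right) = -903$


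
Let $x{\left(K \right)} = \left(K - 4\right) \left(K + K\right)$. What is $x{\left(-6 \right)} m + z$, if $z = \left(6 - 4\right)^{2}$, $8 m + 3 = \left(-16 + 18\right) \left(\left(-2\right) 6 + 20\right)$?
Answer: $199$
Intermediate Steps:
$m = \frac{13}{8}$ ($m = - \frac{3}{8} + \frac{\left(-16 + 18\right) \left(\left(-2\right) 6 + 20\right)}{8} = - \frac{3}{8} + \frac{2 \left(-12 + 20\right)}{8} = - \frac{3}{8} + \frac{2 \cdot 8}{8} = - \frac{3}{8} + \frac{1}{8} \cdot 16 = - \frac{3}{8} + 2 = \frac{13}{8} \approx 1.625$)
$x{\left(K \right)} = 2 K \left(-4 + K\right)$ ($x{\left(K \right)} = \left(-4 + K\right) 2 K = 2 K \left(-4 + K\right)$)
$z = 4$ ($z = 2^{2} = 4$)
$x{\left(-6 \right)} m + z = 2 \left(-6\right) \left(-4 - 6\right) \frac{13}{8} + 4 = 2 \left(-6\right) \left(-10\right) \frac{13}{8} + 4 = 120 \cdot \frac{13}{8} + 4 = 195 + 4 = 199$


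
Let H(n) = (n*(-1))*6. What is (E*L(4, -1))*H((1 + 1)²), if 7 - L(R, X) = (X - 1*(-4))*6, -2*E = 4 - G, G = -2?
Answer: -792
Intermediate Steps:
E = -3 (E = -(4 - 1*(-2))/2 = -(4 + 2)/2 = -½*6 = -3)
H(n) = -6*n (H(n) = -n*6 = -6*n)
L(R, X) = -17 - 6*X (L(R, X) = 7 - (X - 1*(-4))*6 = 7 - (X + 4)*6 = 7 - (4 + X)*6 = 7 - (24 + 6*X) = 7 + (-24 - 6*X) = -17 - 6*X)
(E*L(4, -1))*H((1 + 1)²) = (-3*(-17 - 6*(-1)))*(-6*(1 + 1)²) = (-3*(-17 + 6))*(-6*2²) = (-3*(-11))*(-6*4) = 33*(-24) = -792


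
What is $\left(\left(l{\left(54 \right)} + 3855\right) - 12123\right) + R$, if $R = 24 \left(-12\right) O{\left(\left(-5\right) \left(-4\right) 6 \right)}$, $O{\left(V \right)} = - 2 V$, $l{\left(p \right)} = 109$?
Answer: $60961$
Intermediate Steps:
$R = 69120$ ($R = 24 \left(-12\right) \left(- 2 \left(-5\right) \left(-4\right) 6\right) = - 288 \left(- 2 \cdot 20 \cdot 6\right) = - 288 \left(\left(-2\right) 120\right) = \left(-288\right) \left(-240\right) = 69120$)
$\left(\left(l{\left(54 \right)} + 3855\right) - 12123\right) + R = \left(\left(109 + 3855\right) - 12123\right) + 69120 = \left(3964 - 12123\right) + 69120 = -8159 + 69120 = 60961$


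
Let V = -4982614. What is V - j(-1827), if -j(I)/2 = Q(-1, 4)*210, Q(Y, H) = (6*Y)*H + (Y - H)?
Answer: -4994794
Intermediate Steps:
Q(Y, H) = Y - H + 6*H*Y (Q(Y, H) = 6*H*Y + (Y - H) = Y - H + 6*H*Y)
j(I) = 12180 (j(I) = -2*(-1 - 1*4 + 6*4*(-1))*210 = -2*(-1 - 4 - 24)*210 = -(-58)*210 = -2*(-6090) = 12180)
V - j(-1827) = -4982614 - 1*12180 = -4982614 - 12180 = -4994794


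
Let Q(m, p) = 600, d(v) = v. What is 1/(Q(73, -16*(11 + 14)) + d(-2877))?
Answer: -1/2277 ≈ -0.00043917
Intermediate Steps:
1/(Q(73, -16*(11 + 14)) + d(-2877)) = 1/(600 - 2877) = 1/(-2277) = -1/2277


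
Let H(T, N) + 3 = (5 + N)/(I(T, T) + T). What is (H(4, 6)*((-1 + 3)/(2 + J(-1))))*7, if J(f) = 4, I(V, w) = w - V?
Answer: -7/12 ≈ -0.58333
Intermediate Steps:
H(T, N) = -3 + (5 + N)/T (H(T, N) = -3 + (5 + N)/((T - T) + T) = -3 + (5 + N)/(0 + T) = -3 + (5 + N)/T)
(H(4, 6)*((-1 + 3)/(2 + J(-1))))*7 = (((5 + 6 - 3*4)/4)*((-1 + 3)/(2 + 4)))*7 = (((5 + 6 - 12)/4)*(2/6))*7 = (((¼)*(-1))*(2*(⅙)))*7 = -¼*⅓*7 = -1/12*7 = -7/12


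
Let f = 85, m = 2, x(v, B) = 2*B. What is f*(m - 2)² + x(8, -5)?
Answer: -10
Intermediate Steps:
f*(m - 2)² + x(8, -5) = 85*(2 - 2)² + 2*(-5) = 85*0² - 10 = 85*0 - 10 = 0 - 10 = -10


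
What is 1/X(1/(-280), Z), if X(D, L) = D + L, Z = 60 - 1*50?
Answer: 280/2799 ≈ 0.10004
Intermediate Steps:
Z = 10 (Z = 60 - 50 = 10)
1/X(1/(-280), Z) = 1/(1/(-280) + 10) = 1/(-1/280 + 10) = 1/(2799/280) = 280/2799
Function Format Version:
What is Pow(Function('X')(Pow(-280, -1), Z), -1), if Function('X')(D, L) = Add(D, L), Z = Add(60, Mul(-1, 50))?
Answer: Rational(280, 2799) ≈ 0.10004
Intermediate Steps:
Z = 10 (Z = Add(60, -50) = 10)
Pow(Function('X')(Pow(-280, -1), Z), -1) = Pow(Add(Pow(-280, -1), 10), -1) = Pow(Add(Rational(-1, 280), 10), -1) = Pow(Rational(2799, 280), -1) = Rational(280, 2799)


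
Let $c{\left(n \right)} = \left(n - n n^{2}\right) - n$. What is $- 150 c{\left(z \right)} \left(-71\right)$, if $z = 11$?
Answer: $-14175150$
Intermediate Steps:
$c{\left(n \right)} = - n^{3}$ ($c{\left(n \right)} = \left(n - n^{3}\right) - n = - n^{3}$)
$- 150 c{\left(z \right)} \left(-71\right) = - 150 \left(- 11^{3}\right) \left(-71\right) = - 150 \left(\left(-1\right) 1331\right) \left(-71\right) = \left(-150\right) \left(-1331\right) \left(-71\right) = 199650 \left(-71\right) = -14175150$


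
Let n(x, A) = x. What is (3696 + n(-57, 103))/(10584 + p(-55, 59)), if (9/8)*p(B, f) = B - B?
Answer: 1213/3528 ≈ 0.34382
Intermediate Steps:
p(B, f) = 0 (p(B, f) = 8*(B - B)/9 = (8/9)*0 = 0)
(3696 + n(-57, 103))/(10584 + p(-55, 59)) = (3696 - 57)/(10584 + 0) = 3639/10584 = 3639*(1/10584) = 1213/3528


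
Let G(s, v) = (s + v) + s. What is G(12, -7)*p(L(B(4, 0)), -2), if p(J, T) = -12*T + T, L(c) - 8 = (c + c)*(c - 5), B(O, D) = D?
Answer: 374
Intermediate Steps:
L(c) = 8 + 2*c*(-5 + c) (L(c) = 8 + (c + c)*(c - 5) = 8 + (2*c)*(-5 + c) = 8 + 2*c*(-5 + c))
p(J, T) = -11*T
G(s, v) = v + 2*s
G(12, -7)*p(L(B(4, 0)), -2) = (-7 + 2*12)*(-11*(-2)) = (-7 + 24)*22 = 17*22 = 374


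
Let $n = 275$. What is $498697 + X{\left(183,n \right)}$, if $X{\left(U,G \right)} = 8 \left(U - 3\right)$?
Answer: $500137$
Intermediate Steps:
$X{\left(U,G \right)} = -24 + 8 U$ ($X{\left(U,G \right)} = 8 \left(-3 + U\right) = -24 + 8 U$)
$498697 + X{\left(183,n \right)} = 498697 + \left(-24 + 8 \cdot 183\right) = 498697 + \left(-24 + 1464\right) = 498697 + 1440 = 500137$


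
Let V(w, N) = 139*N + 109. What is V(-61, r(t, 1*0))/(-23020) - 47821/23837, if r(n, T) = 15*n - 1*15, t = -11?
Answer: -507035913/548727740 ≈ -0.92402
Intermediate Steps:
r(n, T) = -15 + 15*n (r(n, T) = 15*n - 15 = -15 + 15*n)
V(w, N) = 109 + 139*N
V(-61, r(t, 1*0))/(-23020) - 47821/23837 = (109 + 139*(-15 + 15*(-11)))/(-23020) - 47821/23837 = (109 + 139*(-15 - 165))*(-1/23020) - 47821*1/23837 = (109 + 139*(-180))*(-1/23020) - 47821/23837 = (109 - 25020)*(-1/23020) - 47821/23837 = -24911*(-1/23020) - 47821/23837 = 24911/23020 - 47821/23837 = -507035913/548727740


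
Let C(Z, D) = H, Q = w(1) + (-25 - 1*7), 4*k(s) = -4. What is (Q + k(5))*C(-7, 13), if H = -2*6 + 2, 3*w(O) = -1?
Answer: 1000/3 ≈ 333.33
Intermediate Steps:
k(s) = -1 (k(s) = (1/4)*(-4) = -1)
w(O) = -1/3 (w(O) = (1/3)*(-1) = -1/3)
H = -10 (H = -12 + 2 = -10)
Q = -97/3 (Q = -1/3 + (-25 - 1*7) = -1/3 + (-25 - 7) = -1/3 - 32 = -97/3 ≈ -32.333)
C(Z, D) = -10
(Q + k(5))*C(-7, 13) = (-97/3 - 1)*(-10) = -100/3*(-10) = 1000/3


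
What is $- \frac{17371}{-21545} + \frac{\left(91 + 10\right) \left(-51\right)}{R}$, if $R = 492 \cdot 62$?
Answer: $\frac{4504373}{7066760} \approx 0.6374$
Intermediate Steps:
$R = 30504$
$- \frac{17371}{-21545} + \frac{\left(91 + 10\right) \left(-51\right)}{R} = - \frac{17371}{-21545} + \frac{\left(91 + 10\right) \left(-51\right)}{30504} = \left(-17371\right) \left(- \frac{1}{21545}\right) + 101 \left(-51\right) \frac{1}{30504} = \frac{17371}{21545} - \frac{1717}{10168} = \frac{4504373}{7066760}$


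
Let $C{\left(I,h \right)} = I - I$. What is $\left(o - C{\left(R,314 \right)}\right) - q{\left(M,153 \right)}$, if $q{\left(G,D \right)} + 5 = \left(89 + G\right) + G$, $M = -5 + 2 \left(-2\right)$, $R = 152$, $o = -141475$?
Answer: $-141541$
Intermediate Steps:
$C{\left(I,h \right)} = 0$
$M = -9$ ($M = -5 - 4 = -9$)
$q{\left(G,D \right)} = 84 + 2 G$ ($q{\left(G,D \right)} = -5 + \left(\left(89 + G\right) + G\right) = -5 + \left(89 + 2 G\right) = 84 + 2 G$)
$\left(o - C{\left(R,314 \right)}\right) - q{\left(M,153 \right)} = \left(-141475 - 0\right) - \left(84 + 2 \left(-9\right)\right) = \left(-141475 + 0\right) - \left(84 - 18\right) = -141475 - 66 = -141541$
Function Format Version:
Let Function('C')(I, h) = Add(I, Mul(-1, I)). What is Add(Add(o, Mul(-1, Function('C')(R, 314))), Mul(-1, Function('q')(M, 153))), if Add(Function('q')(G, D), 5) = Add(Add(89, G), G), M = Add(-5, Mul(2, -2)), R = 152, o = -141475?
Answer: -141541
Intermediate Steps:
Function('C')(I, h) = 0
M = -9 (M = Add(-5, -4) = -9)
Function('q')(G, D) = Add(84, Mul(2, G)) (Function('q')(G, D) = Add(-5, Add(Add(89, G), G)) = Add(-5, Add(89, Mul(2, G))) = Add(84, Mul(2, G)))
Add(Add(o, Mul(-1, Function('C')(R, 314))), Mul(-1, Function('q')(M, 153))) = Add(Add(-141475, Mul(-1, 0)), Mul(-1, Add(84, Mul(2, -9)))) = Add(Add(-141475, 0), Mul(-1, Add(84, -18))) = Add(-141475, Mul(-1, 66)) = Add(-141475, -66) = -141541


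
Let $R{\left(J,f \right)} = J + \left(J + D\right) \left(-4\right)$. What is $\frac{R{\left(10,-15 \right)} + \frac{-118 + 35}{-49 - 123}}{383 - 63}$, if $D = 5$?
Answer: $- \frac{8517}{55040} \approx -0.15474$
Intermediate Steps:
$R{\left(J,f \right)} = -20 - 3 J$ ($R{\left(J,f \right)} = J + \left(J + 5\right) \left(-4\right) = J + \left(5 + J\right) \left(-4\right) = J - \left(20 + 4 J\right) = -20 - 3 J$)
$\frac{R{\left(10,-15 \right)} + \frac{-118 + 35}{-49 - 123}}{383 - 63} = \frac{\left(-20 - 30\right) + \frac{-118 + 35}{-49 - 123}}{383 - 63} = \frac{\left(-20 - 30\right) - \frac{83}{-172}}{320} = \left(-50 - - \frac{83}{172}\right) \frac{1}{320} = \left(-50 + \frac{83}{172}\right) \frac{1}{320} = \left(- \frac{8517}{172}\right) \frac{1}{320} = - \frac{8517}{55040}$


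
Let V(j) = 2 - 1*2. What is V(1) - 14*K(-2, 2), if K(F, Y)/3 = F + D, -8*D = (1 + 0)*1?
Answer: 357/4 ≈ 89.250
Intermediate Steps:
V(j) = 0 (V(j) = 2 - 2 = 0)
D = -1/8 (D = -(1 + 0)/8 = -1/8 ≈ -0.12500)
K(F, Y) = -3/8 + 3*F (K(F, Y) = 3*(F - 1/8) = 3*(-1/8 + F) = -3/8 + 3*F)
V(1) - 14*K(-2, 2) = 0 - 14*(-3/8 + 3*(-2)) = 0 - 14*(-3/8 - 6) = 0 - 14*(-51/8) = 0 + 357/4 = 357/4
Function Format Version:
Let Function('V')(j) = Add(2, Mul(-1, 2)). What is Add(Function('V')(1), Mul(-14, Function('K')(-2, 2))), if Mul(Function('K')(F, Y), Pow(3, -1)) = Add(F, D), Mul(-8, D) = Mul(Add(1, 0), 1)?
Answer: Rational(357, 4) ≈ 89.250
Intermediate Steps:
Function('V')(j) = 0 (Function('V')(j) = Add(2, -2) = 0)
D = Rational(-1, 8) (D = Mul(Rational(-1, 8), Mul(Add(1, 0), 1)) = Mul(Rational(-1, 8), Mul(1, 1)) = Mul(Rational(-1, 8), 1) = Rational(-1, 8) ≈ -0.12500)
Function('K')(F, Y) = Add(Rational(-3, 8), Mul(3, F)) (Function('K')(F, Y) = Mul(3, Add(F, Rational(-1, 8))) = Mul(3, Add(Rational(-1, 8), F)) = Add(Rational(-3, 8), Mul(3, F)))
Add(Function('V')(1), Mul(-14, Function('K')(-2, 2))) = Add(0, Mul(-14, Add(Rational(-3, 8), Mul(3, -2)))) = Add(0, Mul(-14, Add(Rational(-3, 8), -6))) = Add(0, Mul(-14, Rational(-51, 8))) = Add(0, Rational(357, 4)) = Rational(357, 4)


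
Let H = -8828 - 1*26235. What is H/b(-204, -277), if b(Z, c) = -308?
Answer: 5009/44 ≈ 113.84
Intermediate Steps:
H = -35063 (H = -8828 - 26235 = -35063)
H/b(-204, -277) = -35063/(-308) = -35063*(-1/308) = 5009/44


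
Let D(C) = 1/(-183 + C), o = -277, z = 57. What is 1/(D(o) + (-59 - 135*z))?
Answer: -460/3566841 ≈ -0.00012897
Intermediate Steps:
1/(D(o) + (-59 - 135*z)) = 1/(1/(-183 - 277) + (-59 - 135*57)) = 1/(1/(-460) + (-59 - 7695)) = 1/(-1/460 - 7754) = 1/(-3566841/460) = -460/3566841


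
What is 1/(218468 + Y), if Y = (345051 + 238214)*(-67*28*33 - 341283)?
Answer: -1/235166980147 ≈ -4.2523e-12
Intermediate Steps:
Y = -235167198615 (Y = 583265*(-1876*33 - 341283) = 583265*(-61908 - 341283) = 583265*(-403191) = -235167198615)
1/(218468 + Y) = 1/(218468 - 235167198615) = 1/(-235166980147) = -1/235166980147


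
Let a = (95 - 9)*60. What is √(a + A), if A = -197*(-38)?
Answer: √12646 ≈ 112.45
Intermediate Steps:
A = 7486
a = 5160 (a = 86*60 = 5160)
√(a + A) = √(5160 + 7486) = √12646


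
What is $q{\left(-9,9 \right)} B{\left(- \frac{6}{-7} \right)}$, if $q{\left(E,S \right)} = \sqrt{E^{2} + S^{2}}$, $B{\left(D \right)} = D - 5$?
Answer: $- \frac{261 \sqrt{2}}{7} \approx -52.73$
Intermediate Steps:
$B{\left(D \right)} = -5 + D$
$q{\left(-9,9 \right)} B{\left(- \frac{6}{-7} \right)} = \sqrt{\left(-9\right)^{2} + 9^{2}} \left(-5 - \frac{6}{-7}\right) = \sqrt{81 + 81} \left(-5 - - \frac{6}{7}\right) = \sqrt{162} \left(-5 + \frac{6}{7}\right) = 9 \sqrt{2} \left(- \frac{29}{7}\right) = - \frac{261 \sqrt{2}}{7}$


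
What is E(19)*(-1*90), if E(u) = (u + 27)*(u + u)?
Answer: -157320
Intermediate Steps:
E(u) = 2*u*(27 + u) (E(u) = (27 + u)*(2*u) = 2*u*(27 + u))
E(19)*(-1*90) = (2*19*(27 + 19))*(-1*90) = (2*19*46)*(-90) = 1748*(-90) = -157320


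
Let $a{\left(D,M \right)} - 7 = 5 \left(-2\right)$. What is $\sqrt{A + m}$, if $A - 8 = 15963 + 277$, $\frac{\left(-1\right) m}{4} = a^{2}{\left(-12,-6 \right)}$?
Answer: $2 \sqrt{4053} \approx 127.33$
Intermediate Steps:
$a{\left(D,M \right)} = -3$ ($a{\left(D,M \right)} = 7 + 5 \left(-2\right) = 7 - 10 = -3$)
$m = -36$ ($m = - 4 \left(-3\right)^{2} = \left(-4\right) 9 = -36$)
$A = 16248$ ($A = 8 + \left(15963 + 277\right) = 8 + 16240 = 16248$)
$\sqrt{A + m} = \sqrt{16248 - 36} = \sqrt{16212} = 2 \sqrt{4053}$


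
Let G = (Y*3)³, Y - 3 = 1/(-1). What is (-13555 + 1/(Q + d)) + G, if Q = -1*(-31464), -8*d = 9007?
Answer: -3237441987/242705 ≈ -13339.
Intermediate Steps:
d = -9007/8 (d = -⅛*9007 = -9007/8 ≈ -1125.9)
Y = 2 (Y = 3 + 1/(-1) = 3 - 1 = 2)
Q = 31464
G = 216 (G = (2*3)³ = 6³ = 216)
(-13555 + 1/(Q + d)) + G = (-13555 + 1/(31464 - 9007/8)) + 216 = (-13555 + 1/(242705/8)) + 216 = (-13555 + 8/242705) + 216 = -3289866267/242705 + 216 = -3237441987/242705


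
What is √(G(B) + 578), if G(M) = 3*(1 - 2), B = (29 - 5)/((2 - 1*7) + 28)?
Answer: 5*√23 ≈ 23.979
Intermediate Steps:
B = 24/23 (B = 24/((2 - 7) + 28) = 24/(-5 + 28) = 24/23 ≈ 1.0435)
G(M) = -3 (G(M) = 3*(-1) = -3)
√(G(B) + 578) = √(-3 + 578) = √575 = 5*√23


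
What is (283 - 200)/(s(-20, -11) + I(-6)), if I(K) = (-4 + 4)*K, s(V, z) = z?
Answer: -83/11 ≈ -7.5455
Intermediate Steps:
I(K) = 0 (I(K) = 0*K = 0)
(283 - 200)/(s(-20, -11) + I(-6)) = (283 - 200)/(-11 + 0) = 83/(-11) = 83*(-1/11) = -83/11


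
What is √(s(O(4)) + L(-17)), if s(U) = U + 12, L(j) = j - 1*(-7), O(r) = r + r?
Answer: √10 ≈ 3.1623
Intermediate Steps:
O(r) = 2*r
L(j) = 7 + j (L(j) = j + 7 = 7 + j)
s(U) = 12 + U
√(s(O(4)) + L(-17)) = √((12 + 2*4) + (7 - 17)) = √((12 + 8) - 10) = √(20 - 10) = √10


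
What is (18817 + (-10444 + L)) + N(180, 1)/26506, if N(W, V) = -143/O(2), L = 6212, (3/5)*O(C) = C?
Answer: 3865899671/265060 ≈ 14585.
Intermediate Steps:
O(C) = 5*C/3
N(W, V) = -429/10 (N(W, V) = -143/((5/3)*2) = -143/10/3 = -143*3/10 = -429/10)
(18817 + (-10444 + L)) + N(180, 1)/26506 = (18817 + (-10444 + 6212)) - 429/10/26506 = (18817 - 4232) - 429/10*1/26506 = 14585 - 429/265060 = 3865899671/265060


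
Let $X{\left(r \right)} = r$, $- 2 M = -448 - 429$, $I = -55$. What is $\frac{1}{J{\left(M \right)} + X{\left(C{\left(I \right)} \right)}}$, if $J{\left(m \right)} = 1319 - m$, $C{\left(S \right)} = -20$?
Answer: $\frac{2}{1721} \approx 0.0011621$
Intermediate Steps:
$M = \frac{877}{2}$ ($M = - \frac{-448 - 429}{2} = \left(- \frac{1}{2}\right) \left(-877\right) = \frac{877}{2} \approx 438.5$)
$\frac{1}{J{\left(M \right)} + X{\left(C{\left(I \right)} \right)}} = \frac{1}{\left(1319 - \frac{877}{2}\right) - 20} = \frac{1}{\frac{1761}{2} - 20} = \frac{1}{\frac{1721}{2}} = \frac{2}{1721}$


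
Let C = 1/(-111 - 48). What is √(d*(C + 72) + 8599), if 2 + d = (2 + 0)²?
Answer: √221031465/159 ≈ 93.504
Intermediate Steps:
C = -1/159 (C = 1/(-159) = -1/159 ≈ -0.0062893)
d = 2 (d = -2 + (2 + 0)² = -2 + 2² = -2 + 4 = 2)
√(d*(C + 72) + 8599) = √(2*(-1/159 + 72) + 8599) = √(2*(11447/159) + 8599) = √(22894/159 + 8599) = √(1390135/159) = √221031465/159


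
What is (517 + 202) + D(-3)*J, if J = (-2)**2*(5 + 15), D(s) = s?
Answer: 479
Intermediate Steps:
J = 80 (J = 4*20 = 80)
(517 + 202) + D(-3)*J = (517 + 202) - 3*80 = 719 - 240 = 479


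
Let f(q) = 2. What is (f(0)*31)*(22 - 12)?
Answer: 620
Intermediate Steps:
(f(0)*31)*(22 - 12) = (2*31)*(22 - 12) = 62*10 = 620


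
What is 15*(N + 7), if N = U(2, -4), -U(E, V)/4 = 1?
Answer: 45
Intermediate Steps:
U(E, V) = -4 (U(E, V) = -4*1 = -4)
N = -4
15*(N + 7) = 15*(-4 + 7) = 15*3 = 45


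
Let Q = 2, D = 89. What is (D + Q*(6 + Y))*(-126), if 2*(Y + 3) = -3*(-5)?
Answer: -13860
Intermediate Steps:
Y = 9/2 (Y = -3 + (-3*(-5))/2 = -3 + (1/2)*15 = -3 + 15/2 = 9/2 ≈ 4.5000)
(D + Q*(6 + Y))*(-126) = (89 + 2*(6 + 9/2))*(-126) = (89 + 2*(21/2))*(-126) = (89 + 21)*(-126) = 110*(-126) = -13860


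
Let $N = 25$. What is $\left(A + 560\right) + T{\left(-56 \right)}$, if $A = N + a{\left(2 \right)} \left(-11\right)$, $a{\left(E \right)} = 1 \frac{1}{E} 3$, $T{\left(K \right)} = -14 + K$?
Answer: $\frac{997}{2} \approx 498.5$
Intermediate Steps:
$a{\left(E \right)} = \frac{3}{E}$ ($a{\left(E \right)} = \frac{1}{E} 3 = \frac{3}{E}$)
$A = \frac{17}{2}$ ($A = 25 + \frac{3}{2} \left(-11\right) = 25 - \frac{33}{2} = \frac{17}{2} \approx 8.5$)
$\left(A + 560\right) + T{\left(-56 \right)} = \left(\frac{17}{2} + 560\right) - 70 = \frac{1137}{2} - 70 = \frac{997}{2}$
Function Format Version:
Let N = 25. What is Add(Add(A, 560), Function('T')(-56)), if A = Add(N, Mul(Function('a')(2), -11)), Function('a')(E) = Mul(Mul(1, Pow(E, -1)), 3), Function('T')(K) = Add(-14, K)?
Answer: Rational(997, 2) ≈ 498.50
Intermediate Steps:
Function('a')(E) = Mul(3, Pow(E, -1)) (Function('a')(E) = Mul(Pow(E, -1), 3) = Mul(3, Pow(E, -1)))
A = Rational(17, 2) (A = Add(25, Mul(Mul(3, Pow(2, -1)), -11)) = Add(25, Mul(Mul(3, Rational(1, 2)), -11)) = Add(25, Mul(Rational(3, 2), -11)) = Add(25, Rational(-33, 2)) = Rational(17, 2) ≈ 8.5000)
Add(Add(A, 560), Function('T')(-56)) = Add(Add(Rational(17, 2), 560), Add(-14, -56)) = Add(Rational(1137, 2), -70) = Rational(997, 2)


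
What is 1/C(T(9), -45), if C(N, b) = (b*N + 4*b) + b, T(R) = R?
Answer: -1/630 ≈ -0.0015873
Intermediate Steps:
C(N, b) = 5*b + N*b (C(N, b) = (N*b + 4*b) + b = (4*b + N*b) + b = 5*b + N*b)
1/C(T(9), -45) = 1/(-45*(5 + 9)) = 1/(-45*14) = 1/(-630) = -1/630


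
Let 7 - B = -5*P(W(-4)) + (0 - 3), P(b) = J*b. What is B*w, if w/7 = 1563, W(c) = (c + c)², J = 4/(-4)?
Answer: -3391710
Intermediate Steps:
J = -1 (J = 4*(-¼) = -1)
W(c) = 4*c² (W(c) = (2*c)² = 4*c²)
P(b) = -b
w = 10941 (w = 7*1563 = 10941)
B = -310 (B = 7 - (-(-5)*4*(-4)² + (0 - 3)) = 7 - (-(-5)*4*16 - 3) = 7 - (-(-5)*64 - 3) = 7 - (-5*(-64) - 3) = 7 - (320 - 3) = 7 - 1*317 = 7 - 317 = -310)
B*w = -310*10941 = -3391710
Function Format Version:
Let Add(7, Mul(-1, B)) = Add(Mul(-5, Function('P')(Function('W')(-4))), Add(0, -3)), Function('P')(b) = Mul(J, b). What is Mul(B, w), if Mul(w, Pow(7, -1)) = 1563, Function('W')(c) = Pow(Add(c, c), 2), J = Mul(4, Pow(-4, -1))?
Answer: -3391710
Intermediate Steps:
J = -1 (J = Mul(4, Rational(-1, 4)) = -1)
Function('W')(c) = Mul(4, Pow(c, 2)) (Function('W')(c) = Pow(Mul(2, c), 2) = Mul(4, Pow(c, 2)))
Function('P')(b) = Mul(-1, b)
w = 10941 (w = Mul(7, 1563) = 10941)
B = -310 (B = Add(7, Mul(-1, Add(Mul(-5, Mul(-1, Mul(4, Pow(-4, 2)))), Add(0, -3)))) = Add(7, Mul(-1, Add(Mul(-5, Mul(-1, Mul(4, 16))), -3))) = Add(7, Mul(-1, Add(Mul(-5, Mul(-1, 64)), -3))) = Add(7, Mul(-1, Add(Mul(-5, -64), -3))) = Add(7, Mul(-1, Add(320, -3))) = Add(7, Mul(-1, 317)) = Add(7, -317) = -310)
Mul(B, w) = Mul(-310, 10941) = -3391710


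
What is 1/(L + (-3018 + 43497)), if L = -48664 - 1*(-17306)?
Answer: 1/9121 ≈ 0.00010964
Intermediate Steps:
L = -31358 (L = -48664 + 17306 = -31358)
1/(L + (-3018 + 43497)) = 1/(-31358 + (-3018 + 43497)) = 1/(-31358 + 40479) = 1/9121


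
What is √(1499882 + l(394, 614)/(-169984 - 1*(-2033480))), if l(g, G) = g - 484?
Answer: √325532265250620467/465874 ≈ 1224.7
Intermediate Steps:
l(g, G) = -484 + g
√(1499882 + l(394, 614)/(-169984 - 1*(-2033480))) = √(1499882 + (-484 + 394)/(-169984 - 1*(-2033480))) = √(1499882 - 90/(-169984 + 2033480)) = √(1499882 - 90/1863496) = √(1499882 - 90*1/1863496) = √(1499882 - 45/931748) = √(1397512053691/931748) = √325532265250620467/465874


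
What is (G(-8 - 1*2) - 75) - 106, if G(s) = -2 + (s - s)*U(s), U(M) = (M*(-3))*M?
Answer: -183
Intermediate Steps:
U(M) = -3*M² (U(M) = (-3*M)*M = -3*M²)
G(s) = -2 (G(s) = -2 + (s - s)*(-3*s²) = -2 + 0*(-3*s²) = -2 + 0 = -2)
(G(-8 - 1*2) - 75) - 106 = (-2 - 75) - 106 = -77 - 106 = -183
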